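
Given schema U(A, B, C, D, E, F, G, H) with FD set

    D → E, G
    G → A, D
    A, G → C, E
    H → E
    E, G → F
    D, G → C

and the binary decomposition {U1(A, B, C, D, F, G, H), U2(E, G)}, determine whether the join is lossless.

Common attributes: U1 ∩ U2 = {G}.
Closure of {G}: G → A, D applies, adding A, D; A, G → C, E applies, adding C, E; E, G → F applies, adding F. So (G)⁺ = {A, C, D, E, F, G}.
This closure contains every attribute of U2, so U1 ∩ U2 → U2. The join is lossless.

Yes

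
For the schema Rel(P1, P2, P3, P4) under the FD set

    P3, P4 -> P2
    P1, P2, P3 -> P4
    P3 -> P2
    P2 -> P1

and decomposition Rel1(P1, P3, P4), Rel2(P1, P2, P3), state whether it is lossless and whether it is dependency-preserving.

Lossless test: (P1, P3)⁺ = {P1, P2, P3, P4}, which contains all of one fragment — lossless.
Dependency preservation: P3, P4 → P2; P1, P2, P3 → P4 are not contained in any single fragment, but the restricted closure of each left-hand side across the fragments still reaches the right-hand side; the remaining FDs each lie inside some fragment. All dependencies are preserved.

lossless and dependency-preserving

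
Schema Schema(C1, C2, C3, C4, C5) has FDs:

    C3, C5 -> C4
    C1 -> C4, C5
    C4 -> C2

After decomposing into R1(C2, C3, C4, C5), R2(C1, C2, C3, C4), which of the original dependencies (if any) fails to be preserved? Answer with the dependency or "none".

Check C1 → C4, C5: no single fragment contains all of {C1, C4, C5}, and the restricted closure of {C1} across the fragments never reaches {C4, C5}.
C3, C5 → C4 is preserved.
C4 → C2 is preserved.

C1 -> C4, C5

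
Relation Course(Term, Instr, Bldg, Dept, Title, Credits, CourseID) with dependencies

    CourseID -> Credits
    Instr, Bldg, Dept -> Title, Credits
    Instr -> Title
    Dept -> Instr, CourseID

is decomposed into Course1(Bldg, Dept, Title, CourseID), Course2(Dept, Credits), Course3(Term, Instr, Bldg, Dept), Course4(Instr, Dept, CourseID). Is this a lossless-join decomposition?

Chase test. Columns are Term, Instr, Bldg, Dept, Title, Credits, CourseID; row i has aⱼ where attribute j ∈ Coursei, else bᵢⱼ.
Initial tableau (one row per fragment):
  row 1: b11 b12 a3 a4 a5 b16 a7
  row 2: b21 b22 b23 a4 b25 a6 b27
  row 3: a1 a2 a3 a4 b35 b36 b37
  row 4: b41 a2 b43 a4 b45 b46 a7
Rows 1 and 4 agree on CourseID; apply CourseID→Credits and equate their Credits entries.
Rows 3 and 4 agree on Instr; apply Instr→Title and equate their Title entries.
Rows 1 and 2 agree on Dept; apply Dept→Instr, CourseID and equate their Instr, CourseID entries.
Rows 1 and 3 agree on Dept; apply Dept→Instr, CourseID and equate their Instr, CourseID entries.
Rows 1 and 2 agree on CourseID; apply CourseID→Credits and equate their Credits entries.
Rows 1 and 3 agree on CourseID; apply CourseID→Credits and equate their Credits entries.
Rows 1 and 3 agree on Instr, Bldg, Dept; apply Instr, Bldg, Dept→Title, Credits and equate their Title, Credits entries.
Rows 1 and 2 agree on Instr; apply Instr→Title and equate their Title entries.
Row 3 is now all distinguished symbols — the join is lossless.

Yes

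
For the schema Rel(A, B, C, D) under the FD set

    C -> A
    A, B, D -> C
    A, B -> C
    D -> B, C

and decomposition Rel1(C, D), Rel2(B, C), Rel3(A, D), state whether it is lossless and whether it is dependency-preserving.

Lossless test (chase): Rows 1 and 2 agree on C; apply C→A and equate their A entries. Rows 1 and 3 agree on D; apply D→B, C and equate their B, C entries. Rows 1 and 3 agree on C; apply C→A and equate their A entries. No row becomes fully distinguished — the join is lossy.
Dependency preservation: the restricted closure of {C} across the fragments never reaches {A}, so C → A cannot be enforced without a join — not preserved.

lossy and not dependency-preserving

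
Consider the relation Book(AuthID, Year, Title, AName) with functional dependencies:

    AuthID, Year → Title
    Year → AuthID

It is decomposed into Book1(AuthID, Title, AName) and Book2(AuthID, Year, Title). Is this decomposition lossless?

Common attributes: Book1 ∩ Book2 = {AuthID, Title}.
No dependency enlarges {AuthID, Title}, so (AuthID, Title)⁺ = {AuthID, Title}.
The closure contains neither all of Book1 = {AuthID, Title, AName} nor all of Book2 = {AuthID, Year, Title}, so the common attributes are not a superkey of either fragment. The join is lossy.

No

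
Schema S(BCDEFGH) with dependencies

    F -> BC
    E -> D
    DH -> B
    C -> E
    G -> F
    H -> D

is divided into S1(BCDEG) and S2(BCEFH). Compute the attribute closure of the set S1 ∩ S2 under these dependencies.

S1 ∩ S2 = {BCE}.
E → D applies, adding D
Closure: {BCDE}.

BCDE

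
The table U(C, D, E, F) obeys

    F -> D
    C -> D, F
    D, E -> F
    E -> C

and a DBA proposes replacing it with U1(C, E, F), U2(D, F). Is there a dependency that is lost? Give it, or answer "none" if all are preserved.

F → D lies within U2.
C → D, F: restricted closure across fragments reaches D, F.
D, E → F: restricted closure across fragments reaches F.
E → C lies within U1.
Every dependency is enforceable on the fragments, so the decomposition is dependency-preserving.

none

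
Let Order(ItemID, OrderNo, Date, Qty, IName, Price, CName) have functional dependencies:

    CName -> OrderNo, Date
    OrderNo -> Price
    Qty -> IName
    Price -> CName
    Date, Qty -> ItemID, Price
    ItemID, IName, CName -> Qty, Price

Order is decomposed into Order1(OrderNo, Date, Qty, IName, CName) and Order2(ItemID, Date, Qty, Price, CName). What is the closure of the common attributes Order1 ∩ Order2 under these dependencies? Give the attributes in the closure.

Order1 ∩ Order2 = {Date, Qty, CName}.
CName → OrderNo, Date applies, adding OrderNo
OrderNo → Price applies, adding Price
Qty → IName applies, adding IName
Date, Qty → ItemID, Price applies, adding ItemID
Closure: {ItemID, OrderNo, Date, Qty, IName, Price, CName}.

ItemID, OrderNo, Date, Qty, IName, Price, CName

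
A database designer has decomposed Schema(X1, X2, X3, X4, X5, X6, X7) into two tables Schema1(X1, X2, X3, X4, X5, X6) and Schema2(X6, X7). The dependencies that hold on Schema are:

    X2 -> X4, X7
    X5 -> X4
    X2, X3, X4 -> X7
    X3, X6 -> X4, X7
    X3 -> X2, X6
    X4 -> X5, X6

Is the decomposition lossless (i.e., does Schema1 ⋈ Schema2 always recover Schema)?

No

Common attributes: Schema1 ∩ Schema2 = {X6}.
No dependency enlarges {X6}, so (X6)⁺ = {X6}.
The closure contains neither all of Schema1 = {X1, X2, X3, X4, X5, X6} nor all of Schema2 = {X6, X7}, so the common attributes are not a superkey of either fragment. The join is lossy.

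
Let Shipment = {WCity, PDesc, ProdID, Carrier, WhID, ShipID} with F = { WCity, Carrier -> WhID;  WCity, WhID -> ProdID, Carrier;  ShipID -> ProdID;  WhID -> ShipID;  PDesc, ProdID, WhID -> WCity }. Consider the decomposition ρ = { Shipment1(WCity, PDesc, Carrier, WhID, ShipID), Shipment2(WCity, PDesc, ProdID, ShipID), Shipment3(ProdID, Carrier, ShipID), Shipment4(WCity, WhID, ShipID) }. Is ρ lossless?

Chase test. Columns are WCity, PDesc, ProdID, Carrier, WhID, ShipID; row i has aⱼ where attribute j ∈ Shipmenti, else bᵢⱼ.
Initial tableau (one row per fragment):
  row 1: a1 a2 b13 a4 a5 a6
  row 2: a1 a2 a3 b24 b25 a6
  row 3: b31 b32 a3 a4 b35 a6
  row 4: a1 b42 b43 b44 a5 a6
Rows 1 and 4 agree on WCity, WhID; apply WCity, WhID→ProdID, Carrier and equate their ProdID, Carrier entries.
Rows 1 and 2 agree on ShipID; apply ShipID→ProdID and equate their ProdID entries.
Row 1 is now all distinguished symbols — the join is lossless.

Yes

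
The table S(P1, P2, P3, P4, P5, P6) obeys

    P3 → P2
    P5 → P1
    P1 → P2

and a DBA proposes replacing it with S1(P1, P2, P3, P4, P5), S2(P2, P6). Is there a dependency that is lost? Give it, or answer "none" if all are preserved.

P3 → P2 lies within S1.
P5 → P1 lies within S1.
P1 → P2 lies within S1.
Every dependency is enforceable on the fragments, so the decomposition is dependency-preserving.

none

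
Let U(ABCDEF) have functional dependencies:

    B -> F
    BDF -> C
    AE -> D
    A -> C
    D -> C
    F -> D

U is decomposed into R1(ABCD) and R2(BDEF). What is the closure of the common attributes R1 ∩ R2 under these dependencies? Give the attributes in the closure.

BCDF

R1 ∩ R2 = {BD}.
B → F applies, adding F
BDF → C applies, adding C
Closure: {BCDF}.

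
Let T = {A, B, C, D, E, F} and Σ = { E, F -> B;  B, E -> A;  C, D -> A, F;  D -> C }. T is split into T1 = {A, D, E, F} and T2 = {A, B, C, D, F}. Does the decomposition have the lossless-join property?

Common attributes: T1 ∩ T2 = {A, D, F}.
Closure of {A, D, F}: D → C applies, adding C. So (A, D, F)⁺ = {A, C, D, F}.
The closure contains neither all of T1 = {A, D, E, F} nor all of T2 = {A, B, C, D, F}, so the common attributes are not a superkey of either fragment. The join is lossy.

No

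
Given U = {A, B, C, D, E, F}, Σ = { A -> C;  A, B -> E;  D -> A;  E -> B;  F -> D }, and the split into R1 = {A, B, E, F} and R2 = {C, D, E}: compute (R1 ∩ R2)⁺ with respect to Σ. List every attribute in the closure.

B, E

R1 ∩ R2 = {E}.
E → B applies, adding B
Closure: {B, E}.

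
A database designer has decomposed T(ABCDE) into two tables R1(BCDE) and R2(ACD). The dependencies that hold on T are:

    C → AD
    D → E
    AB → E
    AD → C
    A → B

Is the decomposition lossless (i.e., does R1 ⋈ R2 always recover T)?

Yes

Common attributes: R1 ∩ R2 = {CD}.
Closure of {CD}: C → AD applies, adding A; D → E applies, adding E; A → B applies, adding B. So (CD)⁺ = {ABCDE}.
This closure contains every attribute of R1, so R1 ∩ R2 → R1. The join is lossless.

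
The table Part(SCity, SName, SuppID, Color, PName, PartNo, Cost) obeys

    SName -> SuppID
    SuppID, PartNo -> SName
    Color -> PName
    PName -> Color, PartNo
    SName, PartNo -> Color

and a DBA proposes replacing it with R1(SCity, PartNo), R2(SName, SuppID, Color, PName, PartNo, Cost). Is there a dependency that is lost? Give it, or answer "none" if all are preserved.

SName → SuppID lies within R2.
SuppID, PartNo → SName lies within R2.
Color → PName lies within R2.
PName → Color, PartNo lies within R2.
SName, PartNo → Color lies within R2.
Every dependency is enforceable on the fragments, so the decomposition is dependency-preserving.

none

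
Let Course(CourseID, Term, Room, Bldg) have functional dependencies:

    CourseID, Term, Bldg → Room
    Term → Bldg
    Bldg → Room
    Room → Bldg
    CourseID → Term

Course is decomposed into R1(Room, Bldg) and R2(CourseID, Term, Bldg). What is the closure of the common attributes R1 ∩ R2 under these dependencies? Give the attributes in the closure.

R1 ∩ R2 = {Bldg}.
Bldg → Room applies, adding Room
Closure: {Room, Bldg}.

Room, Bldg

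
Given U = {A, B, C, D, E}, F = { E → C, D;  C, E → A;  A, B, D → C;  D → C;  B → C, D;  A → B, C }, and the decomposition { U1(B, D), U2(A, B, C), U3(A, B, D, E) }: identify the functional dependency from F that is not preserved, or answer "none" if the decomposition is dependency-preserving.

Check D → C: no single fragment contains all of {C, D}, and the restricted closure of {D} across the fragments never reaches {C}.
E → C, D is preserved.
C, E → A is preserved.
A, B, D → C is preserved.
B → C, D is preserved.
A → B, C is preserved.

D → C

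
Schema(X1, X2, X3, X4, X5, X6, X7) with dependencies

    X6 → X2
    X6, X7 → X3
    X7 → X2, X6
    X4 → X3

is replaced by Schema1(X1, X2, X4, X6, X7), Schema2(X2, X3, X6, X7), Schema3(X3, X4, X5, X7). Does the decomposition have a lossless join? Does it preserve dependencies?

lossy but dependency-preserving

Lossless test (chase): Rows 1 and 2 agree on X6, X7; apply X6, X7→X3 and equate their X3 entries. Rows 1 and 3 agree on X7; apply X7→X2, X6 and equate their X2, X6 entries. No row becomes fully distinguished — the join is lossy.
Dependency preservation: every FD's attributes lie within a single fragment, so each can be enforced locally — preserved.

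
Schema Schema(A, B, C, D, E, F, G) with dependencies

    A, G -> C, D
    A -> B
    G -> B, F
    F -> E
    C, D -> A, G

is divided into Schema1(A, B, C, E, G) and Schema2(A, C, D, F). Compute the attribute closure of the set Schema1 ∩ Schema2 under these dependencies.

Schema1 ∩ Schema2 = {A, C}.
A → B applies, adding B
Closure: {A, B, C}.

A, B, C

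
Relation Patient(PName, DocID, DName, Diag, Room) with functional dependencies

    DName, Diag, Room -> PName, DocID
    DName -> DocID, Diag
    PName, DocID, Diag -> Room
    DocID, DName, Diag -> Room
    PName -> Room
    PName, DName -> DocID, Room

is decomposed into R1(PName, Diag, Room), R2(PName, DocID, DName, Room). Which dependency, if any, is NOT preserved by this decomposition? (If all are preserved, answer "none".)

DName -> DocID, Diag

Check DName → DocID, Diag: no single fragment contains all of {DocID, DName, Diag}, and the restricted closure of {DName} across the fragments never reaches {DocID, Diag}.
DName, Diag, Room → PName, DocID is preserved.
PName, DocID, Diag → Room is preserved.
DocID, DName, Diag → Room is preserved.
PName → Room is preserved.
PName, DName → DocID, Room is preserved.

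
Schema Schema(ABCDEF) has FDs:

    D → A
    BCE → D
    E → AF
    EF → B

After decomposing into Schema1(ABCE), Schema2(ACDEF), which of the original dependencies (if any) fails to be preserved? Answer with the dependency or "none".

none

D → A lies within Schema2.
BCE → D: restricted closure across fragments reaches D.
E → AF lies within Schema2.
EF → B: restricted closure across fragments reaches B.
Every dependency is enforceable on the fragments, so the decomposition is dependency-preserving.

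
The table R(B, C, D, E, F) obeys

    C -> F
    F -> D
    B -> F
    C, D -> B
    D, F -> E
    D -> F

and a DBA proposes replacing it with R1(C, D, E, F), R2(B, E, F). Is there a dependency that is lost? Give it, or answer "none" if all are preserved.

Check C, D → B: no single fragment contains all of {B, C, D}, and the restricted closure of {C, D} across the fragments never reaches {B}.
C → F is preserved.
F → D is preserved.
B → F is preserved.
D, F → E is preserved.
D → F is preserved.

C, D -> B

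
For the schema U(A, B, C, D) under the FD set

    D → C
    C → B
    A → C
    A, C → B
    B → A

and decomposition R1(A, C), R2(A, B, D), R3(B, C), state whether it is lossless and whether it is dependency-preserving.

lossless and dependency-preserving

Lossless test (chase): Rows 1 and 3 agree on C; apply C→B and equate their B entries. Rows 1 and 2 agree on A; apply A→C and equate their C entries. Rows 1 and 3 agree on B; apply B→A and equate their A entries. Row 2 is now all distinguished symbols — the join is lossless.
Dependency preservation: D → C; A, C → B are not contained in any single fragment, but the restricted closure of each left-hand side across the fragments still reaches the right-hand side; the remaining FDs each lie inside some fragment. All dependencies are preserved.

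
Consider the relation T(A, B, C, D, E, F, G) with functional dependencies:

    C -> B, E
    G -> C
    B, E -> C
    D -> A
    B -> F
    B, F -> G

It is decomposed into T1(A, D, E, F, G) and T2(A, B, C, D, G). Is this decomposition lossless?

Common attributes: T1 ∩ T2 = {A, D, G}.
Closure of {A, D, G}: G → C applies, adding C; C → B, E applies, adding B, E; B → F applies, adding F. So (A, D, G)⁺ = {A, B, C, D, E, F, G}.
This closure contains every attribute of T1, so T1 ∩ T2 → T1. The join is lossless.

Yes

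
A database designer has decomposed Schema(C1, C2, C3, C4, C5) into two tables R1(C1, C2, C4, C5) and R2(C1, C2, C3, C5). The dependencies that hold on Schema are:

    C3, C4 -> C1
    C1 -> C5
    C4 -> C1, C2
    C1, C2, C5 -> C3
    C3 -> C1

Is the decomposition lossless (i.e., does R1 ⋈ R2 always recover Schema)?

Common attributes: R1 ∩ R2 = {C1, C2, C5}.
Closure of {C1, C2, C5}: C1, C2, C5 → C3 applies, adding C3. So (C1, C2, C5)⁺ = {C1, C2, C3, C5}.
This closure contains every attribute of R2, so R1 ∩ R2 → R2. The join is lossless.

Yes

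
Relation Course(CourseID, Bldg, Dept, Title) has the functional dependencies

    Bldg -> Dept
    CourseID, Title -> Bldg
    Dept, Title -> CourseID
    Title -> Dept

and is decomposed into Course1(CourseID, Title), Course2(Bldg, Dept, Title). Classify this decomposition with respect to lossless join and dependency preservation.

lossless and dependency-preserving

Lossless test: (Title)⁺ = {CourseID, Bldg, Dept, Title}, which contains all of one fragment — lossless.
Dependency preservation: CourseID, Title → Bldg; Dept, Title → CourseID are not contained in any single fragment, but the restricted closure of each left-hand side across the fragments still reaches the right-hand side; the remaining FDs each lie inside some fragment. All dependencies are preserved.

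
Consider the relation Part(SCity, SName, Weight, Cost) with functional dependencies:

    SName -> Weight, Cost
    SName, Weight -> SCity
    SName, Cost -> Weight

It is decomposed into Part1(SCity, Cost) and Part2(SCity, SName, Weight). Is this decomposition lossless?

Common attributes: Part1 ∩ Part2 = {SCity}.
No dependency enlarges {SCity}, so (SCity)⁺ = {SCity}.
The closure contains neither all of Part1 = {SCity, Cost} nor all of Part2 = {SCity, SName, Weight}, so the common attributes are not a superkey of either fragment. The join is lossy.

No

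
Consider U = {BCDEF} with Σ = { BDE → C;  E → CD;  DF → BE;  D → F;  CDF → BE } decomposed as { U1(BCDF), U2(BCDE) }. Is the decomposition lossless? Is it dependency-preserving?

lossless and dependency-preserving

Lossless test: (BCD)⁺ = {BCDEF}, which contains all of one fragment — lossless.
Dependency preservation: DF → BE; CDF → BE are not contained in any single fragment, but the restricted closure of each left-hand side across the fragments still reaches the right-hand side; the remaining FDs each lie inside some fragment. All dependencies are preserved.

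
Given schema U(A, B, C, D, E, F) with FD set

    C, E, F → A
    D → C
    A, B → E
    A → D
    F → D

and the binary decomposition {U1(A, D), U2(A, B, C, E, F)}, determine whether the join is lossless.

Yes

Common attributes: U1 ∩ U2 = {A}.
Closure of {A}: A → D applies, adding D; D → C applies, adding C. So (A)⁺ = {A, C, D}.
This closure contains every attribute of U1, so U1 ∩ U2 → U1. The join is lossless.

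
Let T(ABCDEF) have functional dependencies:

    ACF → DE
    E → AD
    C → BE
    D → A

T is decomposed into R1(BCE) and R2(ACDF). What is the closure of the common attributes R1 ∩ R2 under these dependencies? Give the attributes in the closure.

ABCDE

R1 ∩ R2 = {C}.
C → BE applies, adding BE
E → AD applies, adding AD
Closure: {ABCDE}.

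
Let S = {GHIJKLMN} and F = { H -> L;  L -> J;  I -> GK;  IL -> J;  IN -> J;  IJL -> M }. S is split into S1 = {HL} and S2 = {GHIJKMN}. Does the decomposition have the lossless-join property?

Common attributes: S1 ∩ S2 = {H}.
Closure of {H}: H → L applies, adding L; L → J applies, adding J. So (H)⁺ = {HJL}.
This closure contains every attribute of S1, so S1 ∩ S2 → S1. The join is lossless.

Yes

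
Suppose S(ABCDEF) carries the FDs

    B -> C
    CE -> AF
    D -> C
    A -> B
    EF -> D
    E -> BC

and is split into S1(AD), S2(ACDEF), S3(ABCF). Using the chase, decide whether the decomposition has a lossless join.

Chase test. Columns are ABCDEF; row i has aⱼ where attribute j ∈ Si, else bᵢⱼ.
Initial tableau (one row per fragment):
  row 1: a1 b12 b13 a4 b15 b16
  row 2: a1 b22 a3 a4 a5 a6
  row 3: a1 a2 a3 b34 b35 a6
Rows 1 and 2 agree on D; apply D→C and equate their C entries.
Rows 1 and 2 agree on A; apply A→B and equate their B entries.
Rows 1 and 3 agree on A; apply A→B and equate their B entries.
Row 2 is now all distinguished symbols — the join is lossless.

Yes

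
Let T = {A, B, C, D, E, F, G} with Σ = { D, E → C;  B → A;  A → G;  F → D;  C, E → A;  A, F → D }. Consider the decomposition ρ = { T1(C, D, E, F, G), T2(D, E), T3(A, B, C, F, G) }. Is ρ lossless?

Chase test. Columns are A, B, C, D, E, F, G; row i has aⱼ where attribute j ∈ Ti, else bᵢⱼ.
Initial tableau (one row per fragment):
  row 1: b11 b12 a3 a4 a5 a6 a7
  row 2: b21 b22 b23 a4 a5 b26 b27
  row 3: a1 a2 a3 b34 b35 a6 a7
Rows 1 and 2 agree on D, E; apply D, E→C and equate their C entries.
Rows 1 and 3 agree on F; apply F→D and equate their D entries.
Rows 1 and 2 agree on C, E; apply C, E→A and equate their A entries.
Rows 1 and 2 agree on A; apply A→G and equate their G entries.
No row becomes fully distinguished — the join is lossy.

No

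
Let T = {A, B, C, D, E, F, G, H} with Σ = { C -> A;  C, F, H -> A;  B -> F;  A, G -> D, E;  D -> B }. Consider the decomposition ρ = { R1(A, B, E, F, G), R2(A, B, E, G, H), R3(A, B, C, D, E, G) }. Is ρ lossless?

Chase test. Columns are A, B, C, D, E, F, G, H; row i has aⱼ where attribute j ∈ Ri, else bᵢⱼ.
Initial tableau (one row per fragment):
  row 1: a1 a2 b13 b14 a5 a6 a7 b18
  row 2: a1 a2 b23 b24 a5 b26 a7 a8
  row 3: a1 a2 a3 a4 a5 b36 a7 b38
Rows 1 and 2 agree on B; apply B→F and equate their F entries.
Rows 1 and 3 agree on B; apply B→F and equate their F entries.
Rows 1 and 2 agree on A, G; apply A, G→D, E and equate their D, E entries.
Rows 1 and 3 agree on A, G; apply A, G→D, E and equate their D, E entries.
No row becomes fully distinguished — the join is lossy.

No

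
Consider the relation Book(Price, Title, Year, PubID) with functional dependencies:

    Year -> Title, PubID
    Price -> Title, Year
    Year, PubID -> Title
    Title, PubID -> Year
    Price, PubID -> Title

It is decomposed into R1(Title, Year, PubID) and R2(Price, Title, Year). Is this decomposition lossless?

Yes

Common attributes: R1 ∩ R2 = {Title, Year}.
Closure of {Title, Year}: Year → Title, PubID applies, adding PubID. So (Title, Year)⁺ = {Title, Year, PubID}.
This closure contains every attribute of R1, so R1 ∩ R2 → R1. The join is lossless.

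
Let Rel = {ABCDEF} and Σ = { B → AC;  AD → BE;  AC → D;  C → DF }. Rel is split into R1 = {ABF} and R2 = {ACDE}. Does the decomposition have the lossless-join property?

Common attributes: R1 ∩ R2 = {A}.
No dependency enlarges {A}, so (A)⁺ = {A}.
The closure contains neither all of R1 = {ABF} nor all of R2 = {ACDE}, so the common attributes are not a superkey of either fragment. The join is lossy.

No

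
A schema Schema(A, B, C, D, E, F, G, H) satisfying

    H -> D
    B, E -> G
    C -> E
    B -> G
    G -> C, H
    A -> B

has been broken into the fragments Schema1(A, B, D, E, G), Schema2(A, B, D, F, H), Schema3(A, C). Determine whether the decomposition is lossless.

Yes

Chase test. Columns are A, B, C, D, E, F, G, H; row i has aⱼ where attribute j ∈ Schemai, else bᵢⱼ.
Initial tableau (one row per fragment):
  row 1: a1 a2 b13 a4 a5 b16 a7 b18
  row 2: a1 a2 b23 a4 b25 a6 b27 a8
  row 3: a1 b32 a3 b34 b35 b36 b37 b38
Rows 1 and 2 agree on B; apply B→G and equate their G entries.
Rows 1 and 2 agree on G; apply G→C, H and equate their C, H entries.
Rows 1 and 3 agree on A; apply A→B and equate their B entries.
Rows 1 and 2 agree on C; apply C→E and equate their E entries.
Rows 1 and 3 agree on B; apply B→G and equate their G entries.
Rows 1 and 3 agree on G; apply G→C, H and equate their C, H entries.
Rows 1 and 3 agree on H; apply H→D and equate their D entries.
Rows 1 and 3 agree on C; apply C→E and equate their E entries.
Row 2 is now all distinguished symbols — the join is lossless.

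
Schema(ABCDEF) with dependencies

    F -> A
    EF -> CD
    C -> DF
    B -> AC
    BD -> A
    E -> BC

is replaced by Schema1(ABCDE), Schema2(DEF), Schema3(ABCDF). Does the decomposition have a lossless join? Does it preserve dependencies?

lossless and dependency-preserving

Lossless test (chase): Rows 2 and 3 agree on F; apply F→A and equate their A entries. Rows 1 and 3 agree on C; apply C→DF and equate their DF entries. Rows 1 and 2 agree on E; apply E→BC and equate their BC entries. Row 1 is now all distinguished symbols — the join is lossless.
Dependency preservation: EF → CD is not contained in any single fragment, but the restricted closure of its left-hand side across the fragments still reaches the right-hand side; the remaining FDs each lie inside some fragment. All dependencies are preserved.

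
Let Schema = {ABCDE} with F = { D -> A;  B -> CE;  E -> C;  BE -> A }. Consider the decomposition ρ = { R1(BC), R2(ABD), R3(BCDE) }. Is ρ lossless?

Yes

Chase test. Columns are ABCDE; row i has aⱼ where attribute j ∈ Ri, else bᵢⱼ.
Initial tableau (one row per fragment):
  row 1: b11 a2 a3 b14 b15
  row 2: a1 a2 b23 a4 b25
  row 3: b31 a2 a3 a4 a5
Rows 2 and 3 agree on D; apply D→A and equate their A entries.
Rows 1 and 2 agree on B; apply B→CE and equate their CE entries.
Rows 1 and 3 agree on B; apply B→CE and equate their CE entries.
Rows 1 and 2 agree on BE; apply BE→A and equate their A entries.
Row 2 is now all distinguished symbols — the join is lossless.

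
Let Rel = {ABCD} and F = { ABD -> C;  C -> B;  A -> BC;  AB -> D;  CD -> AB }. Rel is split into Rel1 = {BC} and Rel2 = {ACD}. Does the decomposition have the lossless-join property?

Yes

Common attributes: Rel1 ∩ Rel2 = {C}.
Closure of {C}: C → B applies, adding B. So (C)⁺ = {BC}.
This closure contains every attribute of Rel1, so Rel1 ∩ Rel2 → Rel1. The join is lossless.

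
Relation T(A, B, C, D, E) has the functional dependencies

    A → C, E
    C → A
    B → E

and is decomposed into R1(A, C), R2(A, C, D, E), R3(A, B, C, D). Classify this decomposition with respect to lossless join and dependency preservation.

Lossless test (chase): Rows 1 and 2 agree on A; apply A→C, E and equate their C, E entries. Rows 1 and 3 agree on A; apply A→C, E and equate their C, E entries. Row 3 is now all distinguished symbols — the join is lossless.
Dependency preservation: the restricted closure of {B} across the fragments never reaches {E}, so B → E cannot be enforced without a join — not preserved.

lossless but not dependency-preserving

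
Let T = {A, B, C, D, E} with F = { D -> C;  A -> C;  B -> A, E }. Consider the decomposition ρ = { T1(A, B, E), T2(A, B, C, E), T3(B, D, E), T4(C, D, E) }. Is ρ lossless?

Yes

Chase test. Columns are A, B, C, D, E; row i has aⱼ where attribute j ∈ Ti, else bᵢⱼ.
Initial tableau (one row per fragment):
  row 1: a1 a2 b13 b14 a5
  row 2: a1 a2 a3 b24 a5
  row 3: b31 a2 b33 a4 a5
  row 4: b41 b42 a3 a4 a5
Rows 3 and 4 agree on D; apply D→C and equate their C entries.
Rows 1 and 2 agree on A; apply A→C and equate their C entries.
Rows 1 and 3 agree on B; apply B→A, E and equate their A, E entries.
Row 3 is now all distinguished symbols — the join is lossless.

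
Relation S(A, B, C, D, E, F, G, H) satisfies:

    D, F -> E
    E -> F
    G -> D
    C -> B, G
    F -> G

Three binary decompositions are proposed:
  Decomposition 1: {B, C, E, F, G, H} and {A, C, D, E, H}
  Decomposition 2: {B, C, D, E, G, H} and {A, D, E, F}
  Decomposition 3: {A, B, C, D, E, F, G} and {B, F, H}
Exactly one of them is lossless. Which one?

Decomposition 1: common = {C, E, H}, closure = {B, C, D, E, F, G, H} → lossless.
Decomposition 2: common = {D, E}, closure = {D, E, F, G} → lossy.
Decomposition 3: common = {B, F}, closure = {B, D, E, F, G} → lossy.

Decomposition 1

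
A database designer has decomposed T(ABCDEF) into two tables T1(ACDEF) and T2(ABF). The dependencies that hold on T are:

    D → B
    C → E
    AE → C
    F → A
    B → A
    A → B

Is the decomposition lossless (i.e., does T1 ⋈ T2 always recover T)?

Yes

Common attributes: T1 ∩ T2 = {AF}.
Closure of {AF}: A → B applies, adding B. So (AF)⁺ = {ABF}.
This closure contains every attribute of T2, so T1 ∩ T2 → T2. The join is lossless.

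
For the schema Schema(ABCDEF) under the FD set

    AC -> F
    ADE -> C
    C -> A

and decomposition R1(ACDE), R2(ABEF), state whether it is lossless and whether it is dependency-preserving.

Lossless test: (AE)⁺ = {AE}, which is a superkey of neither fragment — lossy.
Dependency preservation: the restricted closure of {AC} across the fragments never reaches {F}, so AC → F cannot be enforced without a join — not preserved.

lossy and not dependency-preserving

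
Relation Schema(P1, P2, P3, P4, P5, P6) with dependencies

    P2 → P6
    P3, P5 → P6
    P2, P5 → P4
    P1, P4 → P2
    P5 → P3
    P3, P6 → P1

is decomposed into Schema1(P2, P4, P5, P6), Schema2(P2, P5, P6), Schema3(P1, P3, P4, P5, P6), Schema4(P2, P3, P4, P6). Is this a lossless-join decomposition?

Chase test. Columns are P1, P2, P3, P4, P5, P6; row i has aⱼ where attribute j ∈ Schemai, else bᵢⱼ.
Initial tableau (one row per fragment):
  row 1: b11 a2 b13 a4 a5 a6
  row 2: b21 a2 b23 b24 a5 a6
  row 3: a1 b32 a3 a4 a5 a6
  row 4: b41 a2 a3 a4 b45 a6
Rows 1 and 2 agree on P2, P5; apply P2, P5→P4 and equate their P4 entries.
Rows 1 and 2 agree on P5; apply P5→P3 and equate their P3 entries.
Rows 1 and 3 agree on P5; apply P5→P3 and equate their P3 entries.
Rows 1 and 2 agree on P3, P6; apply P3, P6→P1 and equate their P1 entries.
Rows 1 and 3 agree on P3, P6; apply P3, P6→P1 and equate their P1 entries.
Rows 1 and 4 agree on P3, P6; apply P3, P6→P1 and equate their P1 entries.
Rows 1 and 3 agree on P1, P4; apply P1, P4→P2 and equate their P2 entries.
Row 1 is now all distinguished symbols — the join is lossless.

Yes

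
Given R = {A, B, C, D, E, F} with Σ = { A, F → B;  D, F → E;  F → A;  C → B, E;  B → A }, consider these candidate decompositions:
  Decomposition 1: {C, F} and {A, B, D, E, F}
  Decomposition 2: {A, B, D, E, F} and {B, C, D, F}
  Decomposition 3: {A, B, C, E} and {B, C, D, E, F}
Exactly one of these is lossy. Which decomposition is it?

Decomposition 1

Decomposition 1: common = {F}, closure = {A, B, F} → lossy.
Decomposition 2: common = {B, D, F}, closure = {A, B, D, E, F} → lossless.
Decomposition 3: common = {B, C, E}, closure = {A, B, C, E} → lossless.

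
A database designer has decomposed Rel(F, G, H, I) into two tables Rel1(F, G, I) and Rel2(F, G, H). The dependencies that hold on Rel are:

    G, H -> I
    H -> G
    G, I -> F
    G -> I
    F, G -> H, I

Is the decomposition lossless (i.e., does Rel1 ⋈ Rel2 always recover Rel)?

Yes

Common attributes: Rel1 ∩ Rel2 = {F, G}.
Closure of {F, G}: G → I applies, adding I; F, G → H, I applies, adding H. So (F, G)⁺ = {F, G, H, I}.
This closure contains every attribute of Rel1, so Rel1 ∩ Rel2 → Rel1. The join is lossless.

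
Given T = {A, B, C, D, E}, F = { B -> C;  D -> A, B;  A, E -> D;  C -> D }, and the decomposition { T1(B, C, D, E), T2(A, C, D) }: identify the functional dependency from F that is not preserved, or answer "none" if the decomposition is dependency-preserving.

Check A, E → D: no single fragment contains all of {A, D, E}, and the restricted closure of {A, E} across the fragments never reaches {D}.
B → C is preserved.
D → A, B is preserved.
C → D is preserved.

A, E -> D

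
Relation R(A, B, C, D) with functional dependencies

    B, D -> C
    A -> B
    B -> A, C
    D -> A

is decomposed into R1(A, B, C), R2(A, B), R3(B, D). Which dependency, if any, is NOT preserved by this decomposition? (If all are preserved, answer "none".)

B, D → C: restricted closure across fragments reaches C.
A → B lies within R1.
B → A, C lies within R1.
D → A: restricted closure across fragments reaches A.
Every dependency is enforceable on the fragments, so the decomposition is dependency-preserving.

none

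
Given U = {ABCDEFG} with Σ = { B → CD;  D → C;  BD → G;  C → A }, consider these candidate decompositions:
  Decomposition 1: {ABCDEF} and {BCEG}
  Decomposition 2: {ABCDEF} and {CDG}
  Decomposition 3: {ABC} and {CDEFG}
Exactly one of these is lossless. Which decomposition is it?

Decomposition 1

Decomposition 1: common = {BCE}, closure = {ABCDEG} → lossless.
Decomposition 2: common = {CD}, closure = {ACD} → lossy.
Decomposition 3: common = {C}, closure = {AC} → lossy.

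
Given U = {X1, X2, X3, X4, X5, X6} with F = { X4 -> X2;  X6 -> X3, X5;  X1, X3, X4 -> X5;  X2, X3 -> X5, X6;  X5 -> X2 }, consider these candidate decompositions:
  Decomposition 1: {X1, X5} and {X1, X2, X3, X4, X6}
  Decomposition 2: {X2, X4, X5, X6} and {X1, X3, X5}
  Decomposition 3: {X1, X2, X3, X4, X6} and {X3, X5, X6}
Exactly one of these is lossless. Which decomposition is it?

Decomposition 3

Decomposition 1: common = {X1}, closure = {X1} → lossy.
Decomposition 2: common = {X5}, closure = {X2, X5} → lossy.
Decomposition 3: common = {X3, X6}, closure = {X2, X3, X5, X6} → lossless.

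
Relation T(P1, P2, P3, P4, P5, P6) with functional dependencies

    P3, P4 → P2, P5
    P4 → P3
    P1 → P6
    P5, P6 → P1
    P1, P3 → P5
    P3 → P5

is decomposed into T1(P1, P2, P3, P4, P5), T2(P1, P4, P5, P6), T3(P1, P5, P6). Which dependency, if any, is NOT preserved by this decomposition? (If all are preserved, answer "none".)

none

P3, P4 → P2, P5 lies within T1.
P4 → P3 lies within T1.
P1 → P6 lies within T2.
P5, P6 → P1 lies within T2.
P1, P3 → P5 lies within T1.
P3 → P5 lies within T1.
Every dependency is enforceable on the fragments, so the decomposition is dependency-preserving.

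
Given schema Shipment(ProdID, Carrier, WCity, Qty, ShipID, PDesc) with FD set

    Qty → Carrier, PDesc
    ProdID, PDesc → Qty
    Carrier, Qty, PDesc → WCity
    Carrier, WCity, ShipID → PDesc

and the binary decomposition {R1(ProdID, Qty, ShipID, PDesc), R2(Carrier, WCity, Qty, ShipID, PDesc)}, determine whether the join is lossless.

Common attributes: R1 ∩ R2 = {Qty, ShipID, PDesc}.
Closure of {Qty, ShipID, PDesc}: Qty → Carrier, PDesc applies, adding Carrier; Carrier, Qty, PDesc → WCity applies, adding WCity. So (Qty, ShipID, PDesc)⁺ = {Carrier, WCity, Qty, ShipID, PDesc}.
This closure contains every attribute of R2, so R1 ∩ R2 → R2. The join is lossless.

Yes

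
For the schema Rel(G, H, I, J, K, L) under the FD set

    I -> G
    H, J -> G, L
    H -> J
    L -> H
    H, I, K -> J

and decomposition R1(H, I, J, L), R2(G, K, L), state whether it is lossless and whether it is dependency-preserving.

lossy and not dependency-preserving

Lossless test: (L)⁺ = {G, H, J, L}, which is a superkey of neither fragment — lossy.
Dependency preservation: the restricted closure of {I} across the fragments never reaches {G}, so I → G cannot be enforced without a join — not preserved.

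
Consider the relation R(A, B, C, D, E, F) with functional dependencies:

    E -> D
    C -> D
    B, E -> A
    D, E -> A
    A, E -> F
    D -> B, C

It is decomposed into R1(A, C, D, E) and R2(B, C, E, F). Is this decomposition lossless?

Common attributes: R1 ∩ R2 = {C, E}.
Closure of {C, E}: E → D applies, adding D; D, E → A applies, adding A; A, E → F applies, adding F; D → B, C applies, adding B. So (C, E)⁺ = {A, B, C, D, E, F}.
This closure contains every attribute of R1, so R1 ∩ R2 → R1. The join is lossless.

Yes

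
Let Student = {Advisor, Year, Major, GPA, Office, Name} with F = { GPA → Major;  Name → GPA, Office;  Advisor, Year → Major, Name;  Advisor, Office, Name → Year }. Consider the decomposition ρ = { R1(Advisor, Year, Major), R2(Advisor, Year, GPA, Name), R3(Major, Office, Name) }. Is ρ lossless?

Yes

Chase test. Columns are Advisor, Year, Major, GPA, Office, Name; row i has aⱼ where attribute j ∈ Ri, else bᵢⱼ.
Initial tableau (one row per fragment):
  row 1: a1 a2 a3 b14 b15 b16
  row 2: a1 a2 b23 a4 b25 a6
  row 3: b31 b32 a3 b34 a5 a6
Rows 2 and 3 agree on Name; apply Name→GPA, Office and equate their GPA, Office entries.
Rows 1 and 2 agree on Advisor, Year; apply Advisor, Year→Major, Name and equate their Major, Name entries.
Rows 1 and 2 agree on Name; apply Name→GPA, Office and equate their GPA, Office entries.
Row 1 is now all distinguished symbols — the join is lossless.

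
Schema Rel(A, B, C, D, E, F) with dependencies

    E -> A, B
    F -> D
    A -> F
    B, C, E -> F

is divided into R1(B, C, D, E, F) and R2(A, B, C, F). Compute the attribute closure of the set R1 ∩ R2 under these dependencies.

R1 ∩ R2 = {B, C, F}.
F → D applies, adding D
Closure: {B, C, D, F}.

B, C, D, F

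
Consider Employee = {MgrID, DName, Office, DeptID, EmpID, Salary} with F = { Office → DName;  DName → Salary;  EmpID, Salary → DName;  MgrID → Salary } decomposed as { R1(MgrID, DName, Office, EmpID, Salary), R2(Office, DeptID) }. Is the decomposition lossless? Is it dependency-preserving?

lossy but dependency-preserving

Lossless test: (Office)⁺ = {DName, Office, Salary}, which is a superkey of neither fragment — lossy.
Dependency preservation: every FD's attributes lie within a single fragment, so each can be enforced locally — preserved.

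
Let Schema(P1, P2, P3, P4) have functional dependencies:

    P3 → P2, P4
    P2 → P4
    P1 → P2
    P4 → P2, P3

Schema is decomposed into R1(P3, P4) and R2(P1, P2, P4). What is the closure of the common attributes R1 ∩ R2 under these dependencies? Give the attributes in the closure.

R1 ∩ R2 = {P4}.
P4 → P2, P3 applies, adding P2, P3
Closure: {P2, P3, P4}.

P2, P3, P4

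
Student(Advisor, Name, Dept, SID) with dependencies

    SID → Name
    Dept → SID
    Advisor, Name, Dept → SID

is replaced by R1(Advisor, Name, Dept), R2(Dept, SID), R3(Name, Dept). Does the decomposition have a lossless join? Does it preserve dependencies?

lossless but not dependency-preserving

Lossless test (chase): Rows 1 and 2 agree on Dept; apply Dept→SID and equate their SID entries. Rows 1 and 3 agree on Dept; apply Dept→SID and equate their SID entries. Rows 1 and 2 agree on SID; apply SID→Name and equate their Name entries. Row 1 is now all distinguished symbols — the join is lossless.
Dependency preservation: the restricted closure of {SID} across the fragments never reaches {Name}, so SID → Name cannot be enforced without a join — not preserved.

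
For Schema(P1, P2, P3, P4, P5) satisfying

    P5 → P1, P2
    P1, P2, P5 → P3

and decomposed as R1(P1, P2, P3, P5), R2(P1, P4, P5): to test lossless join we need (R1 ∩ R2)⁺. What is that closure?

P1, P2, P3, P5

R1 ∩ R2 = {P1, P5}.
P5 → P1, P2 applies, adding P2
P1, P2, P5 → P3 applies, adding P3
Closure: {P1, P2, P3, P5}.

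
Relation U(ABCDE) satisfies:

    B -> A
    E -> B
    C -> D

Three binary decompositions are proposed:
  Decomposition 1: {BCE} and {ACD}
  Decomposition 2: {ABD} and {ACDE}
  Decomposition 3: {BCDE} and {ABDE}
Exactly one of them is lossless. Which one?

Decomposition 3

Decomposition 1: common = {C}, closure = {CD} → lossy.
Decomposition 2: common = {AD}, closure = {AD} → lossy.
Decomposition 3: common = {BDE}, closure = {ABDE} → lossless.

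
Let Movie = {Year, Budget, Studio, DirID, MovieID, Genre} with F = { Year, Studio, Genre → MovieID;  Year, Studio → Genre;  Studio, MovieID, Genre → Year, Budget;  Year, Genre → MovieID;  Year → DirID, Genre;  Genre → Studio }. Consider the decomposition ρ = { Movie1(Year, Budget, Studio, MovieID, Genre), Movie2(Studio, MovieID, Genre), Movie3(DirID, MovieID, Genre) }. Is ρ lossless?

Yes

Chase test. Columns are Year, Budget, Studio, DirID, MovieID, Genre; row i has aⱼ where attribute j ∈ Moviei, else bᵢⱼ.
Initial tableau (one row per fragment):
  row 1: a1 a2 a3 b14 a5 a6
  row 2: b21 b22 a3 b24 a5 a6
  row 3: b31 b32 b33 a4 a5 a6
Rows 1 and 2 agree on Studio, MovieID, Genre; apply Studio, MovieID, Genre→Year, Budget and equate their Year, Budget entries.
Rows 1 and 2 agree on Year; apply Year→DirID, Genre and equate their DirID, Genre entries.
Rows 1 and 3 agree on Genre; apply Genre→Studio and equate their Studio entries.
Rows 1 and 3 agree on Studio, MovieID, Genre; apply Studio, MovieID, Genre→Year, Budget and equate their Year, Budget entries.
Rows 1 and 3 agree on Year; apply Year→DirID, Genre and equate their DirID, Genre entries.
Row 1 is now all distinguished symbols — the join is lossless.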